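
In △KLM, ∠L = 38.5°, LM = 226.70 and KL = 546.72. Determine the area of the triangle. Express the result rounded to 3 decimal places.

Area = ½·KL·LM·sin L ≈ 38578.

area ≈ 38577.675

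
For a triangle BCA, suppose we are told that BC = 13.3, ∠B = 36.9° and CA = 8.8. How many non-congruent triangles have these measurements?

BC·sin B = 13.3·sin(36.9°) ≈ 7.986.
Since BC sin B < CA < BC (7.986 < 8.8 < 13.3), two triangles exist.

2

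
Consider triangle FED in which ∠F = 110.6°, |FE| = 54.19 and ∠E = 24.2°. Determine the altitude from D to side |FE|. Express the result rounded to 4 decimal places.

The third angle is ∠D = 180° − ∠F − ∠E = 45.20°.
Law of sines: |ED| = |FE|·sin F/sin D ≈ 71.487.
Law of sines: |DF| = |FE|·sin E/sin D ≈ 31.306.
Area = ½·|FE|·|ED|·sin E ≈ 794.
The altitude from D has length 2·area/|FE| ≈ 29.304.

h_D ≈ 29.3042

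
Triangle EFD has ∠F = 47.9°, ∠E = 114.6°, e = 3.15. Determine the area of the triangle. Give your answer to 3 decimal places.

1.217

The third angle is ∠D = 180° − ∠E − ∠F = 17.50°.
Law of sines: f = e·sin F/sin E ≈ 2.5705.
Law of sines: d = e·sin D/sin E ≈ 1.0418.
Area = ½·e·f·sin D ≈ 1.2174.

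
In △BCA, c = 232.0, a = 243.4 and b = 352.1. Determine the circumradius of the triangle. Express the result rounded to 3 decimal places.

By the law of cosines, cos B = (c² + a² − b²) / (2·c·a) ≈ -0.09657, so ∠B ≈ 95.54°.
Circumradius = b/(2 sin B) ≈ 176.88.

R ≈ 176.877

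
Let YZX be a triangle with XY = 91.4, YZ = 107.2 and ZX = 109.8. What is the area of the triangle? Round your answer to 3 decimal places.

Semiperimeter s = (109.8 + 91.4 + 107.2)/2 = 154.2.
Heron's formula: area = √(154.2·44.4·62.8·47) ≈ 4495.3.

area ≈ 4495.339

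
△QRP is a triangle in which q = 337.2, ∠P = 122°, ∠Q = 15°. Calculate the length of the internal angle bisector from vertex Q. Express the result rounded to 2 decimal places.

t_Q ≈ 976.54

The third angle is ∠R = 180° − ∠P − ∠Q = 43.00°.
Law of sines: r = q·sin R/sin Q ≈ 888.54.
Law of sines: p = q·sin P/sin Q ≈ 1104.9.
The bisector from Q has length 2·r·p·cos(∠Q/2)/(r+p) ≈ 976.54.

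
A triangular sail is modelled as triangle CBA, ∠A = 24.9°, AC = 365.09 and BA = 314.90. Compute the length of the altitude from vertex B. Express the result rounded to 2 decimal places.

132.58

By the law of cosines, CB² = BA² + AC² − 2·BA·AC·cos A = 23893, so CB ≈ 154.57.
Area = ½·BA·AC·sin A ≈ 24203.
The altitude from B has length 2·area/AC ≈ 132.58.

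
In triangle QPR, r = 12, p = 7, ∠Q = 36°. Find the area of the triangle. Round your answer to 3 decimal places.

Area = ½·p·r·sin Q ≈ 24.687.

area ≈ 24.687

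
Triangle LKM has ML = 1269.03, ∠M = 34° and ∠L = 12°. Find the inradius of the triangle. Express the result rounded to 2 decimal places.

99.26

The third angle is ∠K = 180° − ∠M − ∠L = 134.00°.
Law of sines: KM = ML·sin L/sin K ≈ 366.79.
Law of sines: LK = ML·sin M/sin K ≈ 986.51.
Area = ½·ML·KM·sin M ≈ 1.3014e+05.
Semiperimeter s = (366.79+1269+986.51)/2 = 1311.2.
Inradius = area/s = 1.3014e+05/1311.2 ≈ 99.258.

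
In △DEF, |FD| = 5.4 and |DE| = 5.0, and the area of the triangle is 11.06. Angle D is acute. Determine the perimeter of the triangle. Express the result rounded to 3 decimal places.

From area = ½·|FD|·|DE|·sin D, we get sin D = 2·area/(|FD|·|DE|) ≈ 0.81926.
Taking the acute solution, ∠D ≈ 55.01°.
Law of cosines then gives |EF| ≈ 4.8161.
Perimeter = 4.8161 + 5.4 + 5 = 15.216.

perimeter ≈ 15.216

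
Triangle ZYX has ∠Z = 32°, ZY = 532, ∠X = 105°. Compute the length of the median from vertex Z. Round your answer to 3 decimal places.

m_Z ≈ 436.763

The third angle is ∠Y = 180° − ∠X − ∠Z = 43.00°.
Law of sines: YX = ZY·sin Z/sin X ≈ 291.86.
Law of sines: XZ = ZY·sin Y/sin X ≈ 375.62.
Median from Z: ½√(2·XZ² + 2·ZY² − YX²) ≈ 436.76.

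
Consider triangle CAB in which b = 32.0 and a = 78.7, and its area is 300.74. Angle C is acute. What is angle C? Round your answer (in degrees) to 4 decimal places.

13.8177

From area = ½·a·b·sin C, we get sin C = 2·area/(a·b) ≈ 0.23883.
Taking the acute solution, ∠C ≈ 13.82°.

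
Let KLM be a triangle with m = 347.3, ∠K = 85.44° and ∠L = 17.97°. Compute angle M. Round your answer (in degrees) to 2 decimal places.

The third angle is ∠M = 180° − ∠K − ∠L = 76.59°.

∠M ≈ 76.59°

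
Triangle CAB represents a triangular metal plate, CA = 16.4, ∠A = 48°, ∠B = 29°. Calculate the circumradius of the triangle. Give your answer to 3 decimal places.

The third angle is ∠C = 180° − ∠A − ∠B = 103.00°.
Law of sines: AB = CA·sin C/sin B ≈ 32.961.
Law of sines: BC = CA·sin A/sin B ≈ 25.139.
Circumradius = CA/(2 sin B) ≈ 16.914.

R ≈ 16.914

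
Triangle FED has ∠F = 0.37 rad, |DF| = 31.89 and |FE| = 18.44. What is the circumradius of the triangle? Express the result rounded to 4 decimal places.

By the law of cosines, |ED|² = |DF|² + |FE|² − 2·|DF|·|FE|·cos F = 260.49, so |ED| ≈ 16.14.
Area = ½·|DF|·|FE|·sin F ≈ 106.32.
Circumradius = |ED|/(2 sin F) ≈ 22.316.

22.3162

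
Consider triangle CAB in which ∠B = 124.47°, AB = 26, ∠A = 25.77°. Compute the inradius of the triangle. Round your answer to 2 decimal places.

The third angle is ∠C = 180° − ∠A − ∠B = 29.76°.
Law of sines: BC = AB·sin A/sin C ≈ 22.773.
Law of sines: CA = AB·sin B/sin C ≈ 43.184.
Area = ½·AB·BC·sin B ≈ 244.07.
Semiperimeter s = (26+22.773+43.184)/2 = 45.978.
Inradius = area/s = 244.07/45.978 ≈ 5.3083.

r ≈ 5.31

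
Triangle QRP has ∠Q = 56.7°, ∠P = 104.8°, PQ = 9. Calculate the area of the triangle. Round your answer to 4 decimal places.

The third angle is ∠R = 180° − ∠P − ∠Q = 18.50°.
Law of sines: RP = PQ·sin Q/sin R ≈ 23.707.
Law of sines: QR = PQ·sin P/sin R ≈ 27.423.
Area = ½·PQ·RP·sin P ≈ 103.14.

area ≈ 103.1411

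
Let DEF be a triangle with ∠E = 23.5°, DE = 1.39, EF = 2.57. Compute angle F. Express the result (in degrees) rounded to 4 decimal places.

By the law of cosines, FD² = DE² + EF² − 2·DE·EF·cos E = 1.985, so FD ≈ 1.4089.
Law of cosines again: cos F = (EF² + FD² − DE²)/(2·EF·FD) ≈ 0.91937, so ∠F ≈ 23.17°.

23.1664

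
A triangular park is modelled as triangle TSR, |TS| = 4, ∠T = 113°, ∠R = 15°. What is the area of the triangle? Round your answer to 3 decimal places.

The third angle is ∠S = 180° − ∠R − ∠T = 52.00°.
Law of sines: |SR| = |TS|·sin T/sin R ≈ 14.226.
Law of sines: |RT| = |TS|·sin S/sin R ≈ 12.179.
Area = ½·|TS|·|SR|·sin S ≈ 22.421.

area ≈ 22.421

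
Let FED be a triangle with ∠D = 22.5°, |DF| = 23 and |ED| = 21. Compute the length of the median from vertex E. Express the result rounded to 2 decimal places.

m_E ≈ 11.27

By the law of cosines, |FE|² = |ED|² + |DF|² − 2·|ED|·|DF|·cos D = 77.532, so |FE| ≈ 8.8052.
Median from E: ½√(2·|FE|² + 2·|ED|² − |DF|²) ≈ 11.27.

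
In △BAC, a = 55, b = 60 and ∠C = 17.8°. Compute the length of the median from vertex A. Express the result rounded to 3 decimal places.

By the law of cosines, c² = b² + a² − 2·b·a·cos C = 340.95, so c ≈ 18.465.
Median from A: ½√(2·c² + 2·b² − a²) ≈ 34.846.

m_A ≈ 34.846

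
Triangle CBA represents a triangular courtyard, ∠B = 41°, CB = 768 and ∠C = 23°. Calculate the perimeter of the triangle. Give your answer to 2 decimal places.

1662.46

The third angle is ∠A = 180° − ∠C − ∠B = 116.00°.
Law of sines: BA = CB·sin C/sin A ≈ 333.87.
Law of sines: AC = CB·sin B/sin A ≈ 560.59.
Semiperimeter s = (333.87+560.59+768)/2 = 831.23.
Perimeter = 333.87 + 560.59 + 768 = 1662.5.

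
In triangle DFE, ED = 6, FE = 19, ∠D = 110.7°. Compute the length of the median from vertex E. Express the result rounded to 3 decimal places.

m_E ≈ 11.587

Law of sines: sin F = ED·sin D/FE ≈ 0.29540.
Since FE ≥ ED, only the acute value applies: ∠F ≈ 17.18°.
Then ∠E = 180° − ∠D − ∠F ≈ 52.12°.
Law of sines gives DF = FE·sin E/sin D ≈ 16.031.
Median from E: ½√(2·FE² + 2·ED² − DF²) ≈ 11.587.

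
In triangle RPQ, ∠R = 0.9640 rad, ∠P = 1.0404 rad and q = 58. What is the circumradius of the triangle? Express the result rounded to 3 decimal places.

The third angle is ∠Q = π − ∠R − ∠P = 1.1372 rad.
Law of sines: r = q·sin R/sin Q ≈ 52.505.
Law of sines: p = q·sin P/sin Q ≈ 55.133.
Circumradius = q/(2 sin Q) ≈ 31.957.

31.957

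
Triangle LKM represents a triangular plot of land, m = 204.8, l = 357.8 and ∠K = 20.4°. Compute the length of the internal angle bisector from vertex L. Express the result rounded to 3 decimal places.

t_L ≈ 71.410

By the law of cosines, k² = m² + l² − 2·m·l·cos K = 32601, so k ≈ 180.56.
Law of cosines again: cos L = (k² + m² − l²)/(2·k·m) ≈ -0.72310, so ∠L ≈ 136.31°.
The bisector from L has length 2·k·m·cos(∠L/2)/(k+m) ≈ 71.41.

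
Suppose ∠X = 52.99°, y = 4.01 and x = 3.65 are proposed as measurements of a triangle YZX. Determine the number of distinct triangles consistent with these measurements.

2

y·sin X = 4.01·sin(52.99°) ≈ 3.202.
Since y sin X < x < y (3.202 < 3.65 < 4.01), two triangles exist.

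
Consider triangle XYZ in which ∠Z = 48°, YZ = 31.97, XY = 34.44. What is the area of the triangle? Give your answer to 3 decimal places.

area ≈ 550.304

Law of sines: sin X = YZ·sin Z/XY ≈ 0.68985.
Since XY ≥ YZ, only the acute value applies: ∠X ≈ 43.62°.
Then ∠Y = 180° − ∠Z − ∠X ≈ 88.38°.
Law of sines gives ZX = XY·sin Y/sin Z ≈ 46.325.
Area = ½·XY·YZ·sin Y ≈ 550.3.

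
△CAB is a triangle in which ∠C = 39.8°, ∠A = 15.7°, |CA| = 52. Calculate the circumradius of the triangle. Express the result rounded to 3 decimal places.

31.549

The third angle is ∠B = 180° − ∠C − ∠A = 124.50°.
Law of sines: |AB| = |CA|·sin C/sin B ≈ 40.389.
Law of sines: |BC| = |CA|·sin A/sin B ≈ 17.074.
Circumradius = |CA|/(2 sin B) ≈ 31.549.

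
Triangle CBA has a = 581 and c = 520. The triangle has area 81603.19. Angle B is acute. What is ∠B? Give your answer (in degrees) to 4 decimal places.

From area = ½·a·c·sin B, we get sin B = 2·area/(a·c) ≈ 0.54020.
Taking the acute solution, ∠B ≈ 32.70°.

∠B ≈ 32.6975°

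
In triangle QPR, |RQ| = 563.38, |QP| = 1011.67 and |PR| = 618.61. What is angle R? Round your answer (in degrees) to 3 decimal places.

117.644

By the law of cosines, cos R = (|PR|² + |RQ|² − |QP|²) / (2·|PR|·|RQ|) ≈ -0.46397, so ∠R ≈ 117.64°.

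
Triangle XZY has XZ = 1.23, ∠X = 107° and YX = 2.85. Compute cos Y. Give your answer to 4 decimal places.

cos Y ≈ 0.9389

By the law of cosines, ZY² = YX² + XZ² − 2·YX·XZ·cos X = 11.685, so ZY ≈ 3.4184.
Law of cosines again: cos Y = (ZY² + YX² − XZ²)/(2·ZY·YX) ≈ 0.93893, so ∠Y ≈ 20.13°.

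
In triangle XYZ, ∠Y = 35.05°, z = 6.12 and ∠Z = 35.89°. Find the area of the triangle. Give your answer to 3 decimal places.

17.340

The third angle is ∠X = 180° − ∠Y − ∠Z = 109.06°.
Law of sines: x = z·sin X/sin Z ≈ 9.8672.
Law of sines: y = z·sin Y/sin Z ≈ 5.9954.
Area = ½·z·x·sin Y ≈ 17.34.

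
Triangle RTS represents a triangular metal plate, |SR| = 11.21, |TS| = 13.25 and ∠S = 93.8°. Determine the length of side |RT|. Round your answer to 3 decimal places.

17.914

By the law of cosines, |RT|² = |TS|² + |SR|² − 2·|TS|·|SR|·cos S = 320.91, so |RT| ≈ 17.914.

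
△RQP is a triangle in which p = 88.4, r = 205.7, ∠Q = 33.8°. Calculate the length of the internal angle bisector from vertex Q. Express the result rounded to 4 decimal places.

118.3175

By the law of cosines, q² = p² + r² − 2·p·r·cos Q = 19906, so q ≈ 141.09.
The bisector from Q has length 2·p·r·cos(∠Q/2)/(p+r) ≈ 118.32.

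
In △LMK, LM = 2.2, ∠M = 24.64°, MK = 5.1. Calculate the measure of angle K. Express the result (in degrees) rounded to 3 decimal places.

By the law of cosines, KL² = LM² + MK² − 2·LM·MK·cos M = 10.453, so KL ≈ 3.2332.
Law of cosines again: cos K = (MK² + KL² − LM²)/(2·MK·KL) ≈ 0.95892, so ∠K ≈ 16.48°.

16.481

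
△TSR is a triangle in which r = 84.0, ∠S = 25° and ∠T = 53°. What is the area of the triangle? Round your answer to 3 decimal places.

The third angle is ∠R = 180° − ∠T − ∠S = 102.00°.
Law of sines: t = r·sin T/sin R ≈ 68.584.
Law of sines: s = r·sin S/sin R ≈ 36.293.
Area = ½·r·t·sin S ≈ 1217.4.

area ≈ 1217.366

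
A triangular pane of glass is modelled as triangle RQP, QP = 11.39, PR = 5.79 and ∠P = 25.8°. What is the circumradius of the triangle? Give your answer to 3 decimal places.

7.664

By the law of cosines, RQ² = QP² + PR² − 2·QP·PR·cos P = 44.508, so RQ ≈ 6.6714.
Area = ½·QP·PR·sin P ≈ 14.351.
Circumradius = RQ/(2 sin P) ≈ 7.6642.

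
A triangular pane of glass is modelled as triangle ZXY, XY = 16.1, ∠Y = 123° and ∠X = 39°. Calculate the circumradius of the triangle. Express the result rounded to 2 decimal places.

R ≈ 26.05

The third angle is ∠Z = 180° − ∠X − ∠Y = 18.00°.
Law of sines: YZ = XY·sin X/sin Z ≈ 32.788.
Law of sines: ZX = XY·sin Y/sin Z ≈ 43.695.
Circumradius = XY/(2 sin Z) ≈ 26.05.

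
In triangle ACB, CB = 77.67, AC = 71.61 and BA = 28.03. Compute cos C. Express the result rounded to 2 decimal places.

0.93

By the law of cosines, cos C = (AC² + CB² − BA²) / (2·AC·CB) ≈ 0.93267, so ∠C ≈ 21.14°.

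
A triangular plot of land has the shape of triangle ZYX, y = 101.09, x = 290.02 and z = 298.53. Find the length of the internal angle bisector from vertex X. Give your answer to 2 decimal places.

By the law of cosines, cos X = (z² + y² − x²) / (2·z·y) ≈ 0.25230, so ∠X ≈ 1.316 rad.
The bisector from X has length 2·z·y·cos(∠X/2)/(z+y) ≈ 119.51.

t_X ≈ 119.51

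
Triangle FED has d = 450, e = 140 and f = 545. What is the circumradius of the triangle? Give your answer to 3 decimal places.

R ≈ 338.935

By the law of cosines, cos F = (e² + d² − f²) / (2·e·d) ≈ -0.59464, so ∠F ≈ 2.208 rad.
Circumradius = f/(2 sin F) ≈ 338.93.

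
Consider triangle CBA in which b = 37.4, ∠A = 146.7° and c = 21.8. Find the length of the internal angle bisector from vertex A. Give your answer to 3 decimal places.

7.892

By the law of cosines, a² = c² + b² − 2·c·b·cos A = 3236.9, so a ≈ 56.894.
The bisector from A has length 2·c·b·cos(∠A/2)/(c+b) ≈ 7.8922.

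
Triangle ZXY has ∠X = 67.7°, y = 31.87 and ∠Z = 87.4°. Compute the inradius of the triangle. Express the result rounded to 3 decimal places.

The third angle is ∠Y = 180° − ∠Z − ∠X = 24.90°.
Law of sines: z = y·sin Z/sin Y ≈ 75.616.
Law of sines: x = y·sin X/sin Y ≈ 70.033.
Area = ½·y·z·sin X ≈ 1114.8.
Semiperimeter s = (75.616+70.033+31.87)/2 = 88.76.
Inradius = area/s = 1114.8/88.76 ≈ 12.56.

r ≈ 12.560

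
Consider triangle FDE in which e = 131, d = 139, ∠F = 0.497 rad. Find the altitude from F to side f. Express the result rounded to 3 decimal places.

By the law of cosines, f² = d² + e² − 2·d·e·cos F = 4470, so f ≈ 66.858.
Area = ½·d·e·sin F ≈ 4340.9.
The altitude from F has length 2·area/f ≈ 129.86.

129.856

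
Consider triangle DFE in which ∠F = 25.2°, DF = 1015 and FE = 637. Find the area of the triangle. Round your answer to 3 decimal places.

Area = ½·DF·FE·sin F ≈ 1.3764e+05.

area ≈ 137644.865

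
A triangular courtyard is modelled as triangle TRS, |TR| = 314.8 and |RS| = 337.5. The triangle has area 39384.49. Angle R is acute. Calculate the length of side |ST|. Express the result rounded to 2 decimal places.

265.35

From area = ½·|TR|·|RS|·sin R, we get sin R = 2·area/(|TR|·|RS|) ≈ 0.74139.
Taking the acute solution, ∠R ≈ 47.85°.
Law of cosines then gives |ST| ≈ 265.35.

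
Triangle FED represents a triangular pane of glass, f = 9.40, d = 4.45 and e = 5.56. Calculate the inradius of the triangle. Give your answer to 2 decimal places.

r ≈ 0.83

Semiperimeter s = (9.4 + 5.56 + 4.45)/2 = 9.705.
Heron's formula: area = √(9.705·0.305·4.145·5.255) ≈ 8.0296.
Inradius = area/s = 8.0296/9.705 ≈ 0.82737.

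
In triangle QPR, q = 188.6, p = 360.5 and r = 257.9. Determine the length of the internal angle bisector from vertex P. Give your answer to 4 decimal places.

By the law of cosines, cos P = (r² + q² − p²) / (2·r·q) ≈ -0.28657, so ∠P ≈ 106.65°.
The bisector from P has length 2·r·q·cos(∠P/2)/(r+q) ≈ 130.13.

130.1251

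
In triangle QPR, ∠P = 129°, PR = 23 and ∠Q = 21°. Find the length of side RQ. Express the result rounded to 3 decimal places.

49.877

The third angle is ∠R = 180° − ∠Q − ∠P = 30.00°.
Law of sines: RQ = PR·sin P/sin Q ≈ 49.877.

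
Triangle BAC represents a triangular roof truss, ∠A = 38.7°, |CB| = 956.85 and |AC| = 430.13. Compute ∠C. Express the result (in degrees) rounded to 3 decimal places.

124.976

Law of sines: sin B = |AC|·sin A/|CB| ≈ 0.28106.
Since |CB| ≥ |AC|, only the acute value applies: ∠B ≈ 16.32°.
Then ∠C = 180° − ∠A − ∠B ≈ 124.98°.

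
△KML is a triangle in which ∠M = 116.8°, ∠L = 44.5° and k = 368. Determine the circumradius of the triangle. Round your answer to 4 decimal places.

The third angle is ∠K = 180° − ∠M − ∠L = 18.70°.
Law of sines: m = k·sin M/sin K ≈ 1024.5.
Law of sines: l = k·sin L/sin K ≈ 804.5.
Circumradius = k/(2 sin K) ≈ 573.9.

573.9006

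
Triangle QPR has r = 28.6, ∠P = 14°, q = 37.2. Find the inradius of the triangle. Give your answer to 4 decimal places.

By the law of cosines, p² = r² + q² − 2·r·q·cos P = 137.17, so p ≈ 11.712.
Area = ½·r·q·sin P ≈ 128.69.
Semiperimeter s = (37.2+11.712+28.6)/2 = 38.756.
Inradius = area/s = 128.69/38.756 ≈ 3.3206.

3.3206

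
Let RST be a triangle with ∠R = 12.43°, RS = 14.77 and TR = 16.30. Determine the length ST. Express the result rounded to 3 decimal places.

By the law of cosines, ST² = TR² + RS² − 2·TR·RS·cos R = 13.627, so ST ≈ 3.6915.

3.692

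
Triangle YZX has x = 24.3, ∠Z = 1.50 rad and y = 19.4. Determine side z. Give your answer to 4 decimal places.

30.0026

By the law of cosines, z² = x² + y² − 2·x·y·cos Z = 900.16, so z ≈ 30.003.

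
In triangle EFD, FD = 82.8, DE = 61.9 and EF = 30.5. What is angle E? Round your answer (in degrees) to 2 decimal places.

By the law of cosines, cos E = (DE² + EF² − FD²) / (2·DE·EF) ≈ -0.55456, so ∠E ≈ 123.68°.

123.68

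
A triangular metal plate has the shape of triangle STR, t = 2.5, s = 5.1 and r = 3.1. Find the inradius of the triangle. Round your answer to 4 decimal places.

Semiperimeter p = (5.1 + 2.5 + 3.1)/2 = 5.35.
Heron's formula: area = √(5.35·0.25·2.85·2.25) ≈ 2.9286.
Inradius = area/p = 2.9286/5.35 ≈ 0.5474.

0.5474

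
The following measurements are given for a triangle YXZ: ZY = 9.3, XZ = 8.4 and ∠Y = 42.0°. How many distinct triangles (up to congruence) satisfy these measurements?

2

ZY·sin Y = 9.3·sin(42.0°) ≈ 6.223.
Since ZY sin Y < XZ < ZY (6.223 < 8.4 < 9.3), two triangles exist.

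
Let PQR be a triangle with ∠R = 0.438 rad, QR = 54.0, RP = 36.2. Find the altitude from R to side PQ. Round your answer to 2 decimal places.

h_R ≈ 31.66

By the law of cosines, PQ² = QR² + RP² − 2·QR·RP·cos R = 685.9, so PQ ≈ 26.19.
Area = ½·QR·RP·sin R ≈ 414.54.
The altitude from R has length 2·area/PQ ≈ 31.657.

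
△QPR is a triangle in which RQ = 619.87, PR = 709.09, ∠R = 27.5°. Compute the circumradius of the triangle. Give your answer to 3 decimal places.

354.682

By the law of cosines, QP² = PR² + RQ² − 2·PR·RQ·cos R = 1.0729e+05, so QP ≈ 327.55.
Area = ½·PR·RQ·sin R ≈ 1.0148e+05.
Circumradius = QP/(2 sin R) ≈ 354.68.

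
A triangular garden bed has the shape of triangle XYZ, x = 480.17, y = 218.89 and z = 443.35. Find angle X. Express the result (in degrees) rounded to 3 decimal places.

∠X ≈ 85.891°

By the law of cosines, cos X = (y² + z² − x²) / (2·y·z) ≈ 0.07166, so ∠X ≈ 85.89°.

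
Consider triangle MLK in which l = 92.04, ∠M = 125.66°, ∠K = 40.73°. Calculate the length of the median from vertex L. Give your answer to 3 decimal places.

The third angle is ∠L = 180° − ∠K − ∠M = 13.61°.
Law of sines: m = l·sin M/sin L ≈ 317.8.
Law of sines: k = l·sin K/sin L ≈ 255.22.
Median from L: ½√(2·k² + 2·m² − l²) ≈ 284.51.

284.514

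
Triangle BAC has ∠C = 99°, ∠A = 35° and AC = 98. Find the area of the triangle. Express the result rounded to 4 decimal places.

area ≈ 3781.8064

The third angle is ∠B = 180° − ∠A − ∠C = 46.00°.
Law of sines: CB = AC·sin A/sin B ≈ 78.142.
Law of sines: BA = AC·sin C/sin B ≈ 134.56.
Area = ½·AC·CB·sin C ≈ 3781.8.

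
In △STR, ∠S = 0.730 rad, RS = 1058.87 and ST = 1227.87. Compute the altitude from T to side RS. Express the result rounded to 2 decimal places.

By the law of cosines, TR² = RS² + ST² − 2·RS·ST·cos S = 6.9119e+05, so TR ≈ 831.38.
Area = ½·RS·ST·sin S ≈ 4.3352e+05.
The altitude from T has length 2·area/RS ≈ 818.83.

h_T ≈ 818.83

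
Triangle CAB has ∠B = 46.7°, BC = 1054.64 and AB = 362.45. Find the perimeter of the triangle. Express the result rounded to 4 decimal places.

perimeter ≈ 2265.2183

By the law of cosines, CA² = AB² + BC² − 2·AB·BC·cos B = 7.1932e+05, so CA ≈ 848.13.
Semiperimeter s = (362.45+1054.6+848.13)/2 = 1132.6.
Perimeter = 362.45 + 1054.6 + 848.13 = 2265.2.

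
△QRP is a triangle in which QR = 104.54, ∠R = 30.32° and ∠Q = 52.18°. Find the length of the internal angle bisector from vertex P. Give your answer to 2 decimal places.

The third angle is ∠P = 180° − ∠Q − ∠R = 97.50°.
Law of sines: RP = QR·sin Q/sin P ≈ 83.293.
Law of sines: PQ = QR·sin R/sin P ≈ 53.23.
The bisector from P has length 2·RP·PQ·cos(∠P/2)/(RP+PQ) ≈ 42.826.

t_P ≈ 42.83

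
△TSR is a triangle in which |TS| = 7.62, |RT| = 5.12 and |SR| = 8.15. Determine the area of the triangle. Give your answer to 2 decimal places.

area ≈ 18.99

Semiperimeter s = (8.15 + 5.12 + 7.62)/2 = 10.445.
Heron's formula: area = √(10.445·2.295·5.325·2.825) ≈ 18.99.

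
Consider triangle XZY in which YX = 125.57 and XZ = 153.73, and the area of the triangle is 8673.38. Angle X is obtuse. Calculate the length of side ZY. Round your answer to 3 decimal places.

237.359

From area = ½·YX·XZ·sin X, we get sin X = 2·area/(YX·XZ) ≈ 0.89862.
Taking the obtuse solution, ∠X ≈ 116.02°.
Law of cosines then gives ZY ≈ 237.36.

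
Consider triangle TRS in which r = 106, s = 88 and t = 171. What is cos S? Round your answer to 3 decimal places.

0.903

By the law of cosines, cos S = (t² + r² − s²) / (2·t·r) ≈ 0.90293, so ∠S ≈ 25.45°.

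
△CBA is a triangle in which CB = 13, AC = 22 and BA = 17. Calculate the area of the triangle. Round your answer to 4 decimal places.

area ≈ 110.3087

Semiperimeter s = (17 + 22 + 13)/2 = 26.
Heron's formula: area = √(26·9·4·13) ≈ 110.31.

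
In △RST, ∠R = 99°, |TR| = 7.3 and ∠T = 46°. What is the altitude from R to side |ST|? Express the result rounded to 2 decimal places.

The third angle is ∠S = 180° − ∠T − ∠R = 35.00°.
Law of sines: |ST| = |TR|·sin R/sin S ≈ 12.57.
Law of sines: |RS| = |TR|·sin T/sin S ≈ 9.1552.
Area = ½·|TR|·|ST|·sin T ≈ 33.005.
The altitude from R has length 2·area/|ST| ≈ 5.2512.

h_R ≈ 5.25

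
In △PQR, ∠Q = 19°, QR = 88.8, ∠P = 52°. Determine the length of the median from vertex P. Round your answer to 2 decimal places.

66.17

The third angle is ∠R = 180° − ∠P − ∠Q = 109.00°.
Law of sines: RP = QR·sin Q/sin P ≈ 36.688.
Law of sines: PQ = QR·sin R/sin P ≈ 106.55.
Median from P: ½√(2·RP² + 2·PQ² − QR²) ≈ 66.167.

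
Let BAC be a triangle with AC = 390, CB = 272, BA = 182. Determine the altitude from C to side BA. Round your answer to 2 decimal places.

Semiperimeter s = (390 + 272 + 182)/2 = 422.
Heron's formula: area = √(422·32·150·240) ≈ 22049.
The altitude from C has length 2·area/BA ≈ 242.29.

h_C ≈ 242.29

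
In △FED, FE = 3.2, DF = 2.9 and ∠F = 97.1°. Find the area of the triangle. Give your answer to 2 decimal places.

area ≈ 4.60

Area = ½·DF·FE·sin F ≈ 4.6044.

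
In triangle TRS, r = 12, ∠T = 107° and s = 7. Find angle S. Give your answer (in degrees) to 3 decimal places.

By the law of cosines, t² = r² + s² − 2·r·s·cos T = 242.12, so t ≈ 15.56.
Law of cosines again: cos S = (t² + r² − s²)/(2·t·r) ≈ 0.90273, so ∠S ≈ 25.48°.

∠S ≈ 25.481°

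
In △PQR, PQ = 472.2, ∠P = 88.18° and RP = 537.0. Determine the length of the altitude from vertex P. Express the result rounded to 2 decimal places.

By the law of cosines, QR² = RP² + PQ² − 2·RP·PQ·cos P = 4.9524e+05, so QR ≈ 703.73.
Area = ½·RP·PQ·sin P ≈ 1.2672e+05.
The altitude from P has length 2·area/QR ≈ 360.14.

h_P ≈ 360.14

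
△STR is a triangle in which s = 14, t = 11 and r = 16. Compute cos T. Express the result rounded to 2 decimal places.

0.74

By the law of cosines, cos T = (r² + s² − t²) / (2·r·s) ≈ 0.73884, so ∠T ≈ 42.37°.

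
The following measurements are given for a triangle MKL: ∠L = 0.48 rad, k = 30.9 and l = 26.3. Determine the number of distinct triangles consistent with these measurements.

2

k·sin L = 30.9·sin(0.48 rad) ≈ 14.27.
Since k sin L < l < k (14.27 < 26.3 < 30.9), two triangles exist.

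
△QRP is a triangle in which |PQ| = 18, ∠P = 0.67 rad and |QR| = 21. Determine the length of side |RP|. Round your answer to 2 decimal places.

31.89

Law of sines: sin R = |PQ|·sin P/|QR| ≈ 0.53227.
Since |QR| ≥ |PQ|, only the acute value applies: ∠R ≈ 0.561 rad.
Then ∠Q = π − ∠P − ∠R ≈ 1.910 rad.
Law of sines gives |RP| = |QR|·sin Q/sin P ≈ 31.887.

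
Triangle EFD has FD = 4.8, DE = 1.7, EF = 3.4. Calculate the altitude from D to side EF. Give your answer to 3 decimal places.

1.138

Semiperimeter s = (4.8 + 1.7 + 3.4)/2 = 4.95.
Heron's formula: area = √(4.95·0.15·3.25·1.55) ≈ 1.934.
The altitude from D has length 2·area/EF ≈ 1.1376.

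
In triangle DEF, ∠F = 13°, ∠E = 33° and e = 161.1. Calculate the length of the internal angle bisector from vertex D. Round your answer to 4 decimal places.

The third angle is ∠D = 180° − ∠E − ∠F = 134.00°.
Law of sines: d = e·sin D/sin E ≈ 212.78.
Law of sines: f = e·sin F/sin E ≈ 66.539.
The bisector from D has length 2·e·f·cos(∠D/2)/(e+f) ≈ 36.799.

t_D ≈ 36.7987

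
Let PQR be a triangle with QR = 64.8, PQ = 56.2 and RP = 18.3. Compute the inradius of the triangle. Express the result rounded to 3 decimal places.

r ≈ 6.935

Semiperimeter s = (64.8 + 18.3 + 56.2)/2 = 69.65.
Heron's formula: area = √(69.65·4.85·51.35·13.45) ≈ 483.02.
Inradius = area/s = 483.02/69.65 ≈ 6.9349.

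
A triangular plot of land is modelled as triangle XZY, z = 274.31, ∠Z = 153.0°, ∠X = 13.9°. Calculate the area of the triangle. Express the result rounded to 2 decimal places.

4512.20

The third angle is ∠Y = 180° − ∠X − ∠Z = 13.10°.
Law of sines: x = z·sin X/sin Z ≈ 145.15.
Law of sines: y = z·sin Y/sin Z ≈ 136.95.
Area = ½·z·x·sin Y ≈ 4512.2.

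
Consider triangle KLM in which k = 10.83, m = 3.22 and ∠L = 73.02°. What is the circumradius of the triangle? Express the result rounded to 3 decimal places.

5.415

By the law of cosines, l² = m² + k² − 2·m·k·cos L = 107.29, so l ≈ 10.358.
Area = ½·m·k·sin L ≈ 16.676.
Circumradius = l/(2 sin L) ≈ 5.4151.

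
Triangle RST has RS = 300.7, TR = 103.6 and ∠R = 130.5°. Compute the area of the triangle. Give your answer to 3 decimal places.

Area = ½·TR·RS·sin R ≈ 11844.

area ≈ 11844.281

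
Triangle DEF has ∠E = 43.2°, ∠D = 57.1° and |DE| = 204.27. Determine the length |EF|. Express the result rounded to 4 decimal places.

The third angle is ∠F = 180° − ∠D − ∠E = 79.70°.
Law of sines: |EF| = |DE|·sin D/sin F ≈ 174.32.

174.3183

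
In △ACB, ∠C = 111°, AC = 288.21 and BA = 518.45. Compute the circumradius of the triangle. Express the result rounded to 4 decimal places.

Law of sines: sin B = AC·sin C/BA ≈ 0.51898.
Since BA ≥ AC, only the acute value applies: ∠B ≈ 31.26°.
Then ∠A = 180° − ∠C − ∠B ≈ 37.74°.
Law of sines gives CB = BA·sin A/sin C ≈ 339.88.
Circumradius = BA/(2 sin C) ≈ 277.67.

277.6676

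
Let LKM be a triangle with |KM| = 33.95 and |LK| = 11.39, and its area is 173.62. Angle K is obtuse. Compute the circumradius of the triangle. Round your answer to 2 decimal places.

From area = ½·|LK|·|KM|·sin K, we get sin K = 2·area/(|LK|·|KM|) ≈ 0.89798.
Taking the obtuse solution, ∠K ≈ 116.11°.
Law of cosines then gives |ML| ≈ 40.282.
Circumradius = |ML|/(2 sin K) ≈ 22.429.

R ≈ 22.43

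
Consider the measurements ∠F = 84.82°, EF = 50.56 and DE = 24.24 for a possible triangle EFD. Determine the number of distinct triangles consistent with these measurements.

0

EF·sin F = 50.56·sin(84.82°) ≈ 50.35.
Since DE = 24.24 < 50.35 = EF sin F, no triangle exists.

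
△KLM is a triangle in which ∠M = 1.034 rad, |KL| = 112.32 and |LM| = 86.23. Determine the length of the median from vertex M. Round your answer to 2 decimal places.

m_M ≈ 93.92

Law of sines: sin K = |LM|·sin M/|KL| ≈ 0.65974.
Since |KL| ≥ |LM|, only the acute value applies: ∠K ≈ 0.720 rad.
Then ∠L = π − ∠M − ∠K ≈ 1.387 rad.
Law of sines gives |MK| = |KL|·sin L/sin M ≈ 128.5.
Median from M: ½√(2·|LM|² + 2·|MK|² − |KL|²) ≈ 93.918.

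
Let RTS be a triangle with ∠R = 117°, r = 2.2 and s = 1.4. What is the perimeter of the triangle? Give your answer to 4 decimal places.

Law of sines: sin S = s·sin R/r ≈ 0.56700.
Since r ≥ s, only the acute value applies: ∠S ≈ 34.54°.
Then ∠T = 180° − ∠R − ∠S ≈ 28.46°.
Law of sines gives t = r·sin T/sin R ≈ 1.1766.
Semiperimeter p = (2.2+1.1766+1.4)/2 = 2.3883.
Perimeter = 2.2 + 1.1766 + 1.4 = 4.7766.

perimeter ≈ 4.7766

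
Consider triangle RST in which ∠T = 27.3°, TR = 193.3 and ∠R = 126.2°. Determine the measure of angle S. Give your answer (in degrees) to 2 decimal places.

The third angle is ∠S = 180° − ∠T − ∠R = 26.50°.

∠S ≈ 26.50°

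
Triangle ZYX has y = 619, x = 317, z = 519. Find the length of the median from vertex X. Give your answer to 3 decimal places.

m_X ≈ 548.761

Median from X: ½√(2·z² + 2·y² − x²) ≈ 548.76.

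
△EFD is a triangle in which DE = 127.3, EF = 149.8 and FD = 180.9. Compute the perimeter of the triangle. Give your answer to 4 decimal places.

perimeter ≈ 458.0000

Perimeter = 180.9 + 127.3 + 149.8 = 458.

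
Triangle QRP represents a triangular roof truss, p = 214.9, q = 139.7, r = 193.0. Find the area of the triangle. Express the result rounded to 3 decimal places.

Semiperimeter s = (139.7 + 193 + 214.9)/2 = 273.8.
Heron's formula: area = √(273.8·134.1·80.8·58.9) ≈ 13219.

area ≈ 13218.873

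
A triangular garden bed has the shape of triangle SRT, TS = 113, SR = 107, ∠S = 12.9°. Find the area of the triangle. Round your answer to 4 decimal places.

1349.6586

Area = ½·TS·SR·sin S ≈ 1349.7.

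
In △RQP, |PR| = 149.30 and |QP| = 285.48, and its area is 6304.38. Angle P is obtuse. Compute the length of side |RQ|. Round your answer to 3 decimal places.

From area = ½·|QP|·|PR|·sin P, we get sin P = 2·area/(|QP|·|PR|) ≈ 0.29583.
Taking the obtuse solution, ∠P ≈ 162.79°.
Law of cosines then gives |RQ| ≈ 430.37.

430.370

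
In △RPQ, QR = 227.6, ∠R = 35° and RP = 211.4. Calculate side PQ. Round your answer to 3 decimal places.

By the law of cosines, PQ² = QR² + RP² − 2·QR·RP·cos R = 17665, so PQ ≈ 132.91.

132.911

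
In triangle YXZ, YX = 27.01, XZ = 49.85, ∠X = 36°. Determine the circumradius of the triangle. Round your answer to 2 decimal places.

R ≈ 27.38

By the law of cosines, ZY² = YX² + XZ² − 2·YX·XZ·cos X = 1036, so ZY ≈ 32.186.
Area = ½·YX·XZ·sin X ≈ 395.71.
Circumradius = ZY/(2 sin X) ≈ 27.379.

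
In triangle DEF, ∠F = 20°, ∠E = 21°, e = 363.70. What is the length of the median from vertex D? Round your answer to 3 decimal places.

124.708

The third angle is ∠D = 180° − ∠E − ∠F = 139.00°.
Law of sines: d = e·sin D/sin E ≈ 665.82.
Law of sines: f = e·sin F/sin E ≈ 347.11.
Median from D: ½√(2·e² + 2·f² − d²) ≈ 124.71.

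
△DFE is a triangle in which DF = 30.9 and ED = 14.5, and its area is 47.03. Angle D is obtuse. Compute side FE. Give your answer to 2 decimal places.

From area = ½·ED·DF·sin D, we get sin D = 2·area/(ED·DF) ≈ 0.20993.
Taking the obtuse solution, ∠D ≈ 2.930 rad.
Law of cosines then gives FE ≈ 45.18.

45.18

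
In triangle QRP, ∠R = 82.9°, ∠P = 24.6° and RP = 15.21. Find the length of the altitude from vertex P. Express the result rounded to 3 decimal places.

h_P ≈ 15.093

The third angle is ∠Q = 180° − ∠R − ∠P = 72.50°.
Law of sines: PQ = RP·sin R/sin Q ≈ 15.826.
Law of sines: QR = RP·sin P/sin Q ≈ 6.6389.
Area = ½·RP·PQ·sin P ≈ 50.102.
The altitude from P has length 2·area/QR ≈ 15.093.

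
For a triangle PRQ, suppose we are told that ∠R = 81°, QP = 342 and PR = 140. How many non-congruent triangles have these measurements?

PR·sin R = 140·sin(81°) ≈ 138.3.
Since QP ≥ PR, exactly one triangle exists.

1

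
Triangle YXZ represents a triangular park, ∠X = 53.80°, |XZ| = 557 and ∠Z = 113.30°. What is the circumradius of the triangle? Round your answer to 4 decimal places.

The third angle is ∠Y = 180° − ∠X − ∠Z = 12.90°.
Law of sines: |ZY| = |XZ|·sin X/sin Y ≈ 2013.3.
Law of sines: |YX| = |XZ|·sin Z/sin Y ≈ 2291.5.
Circumradius = |XZ|/(2 sin Y) ≈ 1247.5.

R ≈ 1247.4798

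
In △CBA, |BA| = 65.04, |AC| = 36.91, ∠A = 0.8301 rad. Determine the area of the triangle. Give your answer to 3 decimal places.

Area = ½·|BA|·|AC|·sin A ≈ 885.83.

area ≈ 885.830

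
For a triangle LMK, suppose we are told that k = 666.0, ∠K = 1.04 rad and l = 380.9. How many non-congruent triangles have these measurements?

l·sin K = 380.9·sin(1.04 rad) ≈ 328.5.
Since k ≥ l, exactly one triangle exists.

1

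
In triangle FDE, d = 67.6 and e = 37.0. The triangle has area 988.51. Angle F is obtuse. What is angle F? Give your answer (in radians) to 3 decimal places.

2.230

From area = ½·d·e·sin F, we get sin F = 2·area/(d·e) ≈ 0.79043.
Taking the obtuse solution, ∠F ≈ 2.230 rad.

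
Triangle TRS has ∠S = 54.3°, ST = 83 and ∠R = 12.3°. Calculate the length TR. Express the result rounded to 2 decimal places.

The third angle is ∠T = 180° − ∠R − ∠S = 113.40°.
Law of sines: TR = ST·sin S/sin R ≈ 316.4.

316.40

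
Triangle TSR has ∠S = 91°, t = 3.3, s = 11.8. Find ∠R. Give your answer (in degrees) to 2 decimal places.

∠R ≈ 72.76°

Law of sines: sin T = t·sin S/s ≈ 0.27962.
Since s ≥ t, only the acute value applies: ∠T ≈ 16.24°.
Then ∠R = 180° − ∠S − ∠T ≈ 72.76°.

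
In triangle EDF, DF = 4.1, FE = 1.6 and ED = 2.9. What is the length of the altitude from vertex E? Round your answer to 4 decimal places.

Semiperimeter s = (4.1 + 1.6 + 2.9)/2 = 4.3.
Heron's formula: area = √(4.3·0.2·2.7·1.4) ≈ 1.803.
The altitude from E has length 2·area/DF ≈ 0.87951.

0.8795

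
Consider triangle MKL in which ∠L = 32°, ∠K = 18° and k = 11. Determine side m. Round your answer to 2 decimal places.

The third angle is ∠M = 180° − ∠K − ∠L = 130.00°.
Law of sines: m = k·sin M/sin K ≈ 27.269.

27.27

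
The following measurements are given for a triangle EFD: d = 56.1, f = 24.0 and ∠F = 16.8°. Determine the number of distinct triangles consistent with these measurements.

d·sin F = 56.1·sin(16.8°) ≈ 16.21.
Since d sin F < f < d (16.21 < 24.0 < 56.1), two triangles exist.

2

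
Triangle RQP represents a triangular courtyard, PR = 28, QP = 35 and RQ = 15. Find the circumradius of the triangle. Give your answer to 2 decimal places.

18.11

By the law of cosines, cos R = (PR² + RQ² − QP²) / (2·PR·RQ) ≈ -0.25714, so ∠R ≈ 104.90°.
Circumradius = QP/(2 sin R) ≈ 18.109.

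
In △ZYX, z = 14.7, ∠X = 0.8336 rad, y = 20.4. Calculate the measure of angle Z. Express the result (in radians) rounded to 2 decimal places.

By the law of cosines, x² = z² + y² − 2·z·y·cos X = 229.08, so x ≈ 15.135.
Law of cosines again: cos Z = (y² + x² − z²)/(2·y·x) ≈ 0.69495, so ∠Z ≈ 0.8024 rad.

∠Z ≈ 0.80 rad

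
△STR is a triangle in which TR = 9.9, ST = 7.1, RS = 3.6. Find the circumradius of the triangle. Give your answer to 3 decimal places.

6.731

By the law of cosines, cos S = (RS² + ST² − TR²) / (2·RS·ST) ≈ -0.67762, so ∠S ≈ 132.66°.
Circumradius = TR/(2 sin S) ≈ 6.7309.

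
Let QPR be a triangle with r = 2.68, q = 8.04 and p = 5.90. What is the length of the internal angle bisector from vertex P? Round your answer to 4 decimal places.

By the law of cosines, cos P = (r² + q² − p²) / (2·r·q) ≈ 0.85891, so ∠P ≈ 30.81°.
The bisector from P has length 2·r·q·cos(∠P/2)/(r+q) ≈ 3.8756.

t_P ≈ 3.8756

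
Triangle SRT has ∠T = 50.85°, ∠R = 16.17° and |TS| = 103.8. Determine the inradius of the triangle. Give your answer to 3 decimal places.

37.530

The third angle is ∠S = 180° − ∠R − ∠T = 112.98°.
Law of sines: |RT| = |TS|·sin S/sin R ≈ 343.15.
Law of sines: |SR| = |TS|·sin T/sin R ≈ 289.05.
Area = ½·|TS|·|RT|·sin T ≈ 13811.
Semiperimeter s = (343.15+103.8+289.05)/2 = 368.
Inradius = area/s = 13811/368 ≈ 37.53.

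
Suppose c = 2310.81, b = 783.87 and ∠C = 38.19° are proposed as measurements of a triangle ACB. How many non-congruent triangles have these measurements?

b·sin C = 783.87·sin(38.19°) ≈ 484.6.
Since c ≥ b, exactly one triangle exists.

1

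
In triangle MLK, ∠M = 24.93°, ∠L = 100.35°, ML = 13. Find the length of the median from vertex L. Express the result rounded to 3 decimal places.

6.758

The third angle is ∠K = 180° − ∠M − ∠L = 54.72°.
Law of sines: LK = ML·sin M/sin K ≈ 6.7125.
Law of sines: KM = ML·sin L/sin K ≈ 15.666.
Median from L: ½√(2·ML² + 2·LK² − KM²) ≈ 6.7584.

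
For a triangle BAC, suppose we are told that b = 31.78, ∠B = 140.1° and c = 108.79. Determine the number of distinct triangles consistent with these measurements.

c·sin B = 108.79·sin(140.1°) ≈ 69.78.
Since ∠B is not acute, a triangle exists only if b > c; here b ≤ c, so there is no triangle.

0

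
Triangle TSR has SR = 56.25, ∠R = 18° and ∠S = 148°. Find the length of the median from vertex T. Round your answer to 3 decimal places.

The third angle is ∠T = 180° − ∠S − ∠R = 14.00°.
Law of sines: RT = SR·sin S/sin T ≈ 123.21.
Law of sines: TS = SR·sin R/sin T ≈ 71.85.
Median from T: ½√(2·RT² + 2·TS² − SR²) ≈ 96.855.

96.855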